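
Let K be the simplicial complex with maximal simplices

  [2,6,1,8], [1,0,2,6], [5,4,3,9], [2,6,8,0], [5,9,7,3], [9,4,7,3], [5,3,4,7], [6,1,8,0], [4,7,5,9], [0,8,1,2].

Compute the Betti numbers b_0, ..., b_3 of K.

Fix the vertex order 0 < 1 < 2 < 3 < 4 < 5 < 6 < 7 < 8 < 9 and write every simplex with vertices in increasing order. Then dim K = 3 and the simplices of K are:

  0-simplices (10): [0], [1], [2], [3], [4], [5], [6], [7], [8], [9]
  1-simplices (20): [0,1], [0,2], [0,6], [0,8], [1,2], [1,6], [1,8], [2,6], [2,8], [3,4], [3,5], [3,7], [3,9], [4,5], [4,7], [4,9], [5,7], [5,9], [6,8], [7,9]
  2-simplices (20): (20 of them)
  3-simplices (10): [0,1,2,6], [0,1,2,8], [0,1,6,8], [0,2,6,8], [1,2,6,8], [3,4,5,7], [3,4,5,9], [3,4,7,9], [3,5,7,9], [4,5,7,9]

so the chain groups are C_0 ≅ Z^10, C_1 ≅ Z^20, C_2 ≅ Z^20, C_3 ≅ Z^10.

The boundary map ∂_1: C_1 → C_0 is given by ∂[p,q] = [q] − [p]. For instance
  ∂[4,9] = [9] − [4].
This gives a 10×20 integer matrix of rank 8; reducing to Smith normal form yields diagonal entries (1,1,1,1,1,1,1,1).

The boundary map ∂_2: C_2 → C_1 maps a triangle to the signed sum of its edges. For instance
  ∂[3,4,9] = [4,9] − [3,9] + [3,4],
  ∂[0,2,8] = [2,8] − [0,8] + [0,2].
This gives a 20×20 integer matrix of rank 12; reducing to Smith normal form yields diagonal entries (1,1,1,1,1,1,1,1,1,1,1,1).

∂_3: C_3 → C_2 sends each 3-simplex σ to the alternating sum Σ_i (−1)^i (σ with its i-th vertex removed). For instance
  ∂[1,2,6,8] = [2,6,8] − [1,6,8] + [1,2,8] − [1,2,6],
  ∂[0,1,2,6] = [1,2,6] − [0,2,6] + [0,1,6] − [0,1,2].
The 20×10 boundary matrix has rank 8 and Smith normal form diag(1,1,1,1,1,1,1,1).

Computing H_k = (kernel of ∂_k) / (image of ∂_{k+1}):

  H_0: rank C_0 − rank ∂_1 = 10 − 8 = 2, and the invariant factors of ∂_1 are all 1, so H_0 = Z^2.
  H_1: rank ker ∂_1 − rank ∂_2 = (20 − 8) − 12 = 0, and the invariant factors of ∂_2 are all 1, so H_1 = 0.
  H_2: rank ker ∂_2 − rank ∂_3 = (20 − 12) − 8 = 0, and the invariant factors of ∂_3 are all 1, so H_2 = 0.
  H_3: rank ker ∂_3 − rank ∂_4 = (10 − 8) − 0 = 2, and there is no ∂_4, so H_3 = Z^2.

As a check, the Euler characteristic is 10 − 20 + 20 − 10 = 0, which agrees with 2 − 0 + 0 − 2 = 0.
(K is a triangulation of the disjoint union of the 3-sphere S^3 and the 3-sphere S^3.)

Hence the Betti numbers are b_0 = 2, b_1 = 0, b_2 = 0, b_3 = 2.

b_0 = 2, b_1 = 0, b_2 = 0, b_3 = 2.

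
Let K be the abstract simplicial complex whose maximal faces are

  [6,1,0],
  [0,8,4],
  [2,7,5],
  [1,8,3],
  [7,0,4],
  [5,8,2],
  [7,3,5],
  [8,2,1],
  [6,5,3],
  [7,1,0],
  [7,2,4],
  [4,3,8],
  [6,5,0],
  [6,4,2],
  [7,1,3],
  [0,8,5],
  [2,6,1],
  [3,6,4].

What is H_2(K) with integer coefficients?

We work with the vertex ordering 0 < 1 < 2 < 3 < 4 < 5 < 6 < 7 < 8. The simplices of K, each written with vertices in increasing order, are:

  0-simplices (9): [0], [1], [2], [3], [4], [5], [6], [7], [8]
  1-simplices (27): (27 of them)
  2-simplices (18): [0,1,6], [0,1,7], [0,4,7], [0,4,8], [0,5,6], [0,5,8], [1,2,6], [1,2,8], [1,3,7], [1,3,8], [2,4,6], [2,4,7], [2,5,7], [2,5,8], [3,4,6], [3,4,8], [3,5,6], [3,5,7]

giving chain groups C_0 ≅ Z^9, C_1 ≅ Z^27, C_2 ≅ Z^18.

The boundary map ∂_1: C_1 → C_0 is given by ∂[p,q] = [q] − [p]. For instance
  ∂[5,6] = [6] − [5].
The resulting 9×27 matrix has rank 8, and its Smith normal form has invariant factors (1,1,1,1,1,1,1,1).

∂_2: C_2 → C_1 acts by ∂[p,q,r] = [q,r] − [p,r] + [p,q]. For instance
  ∂[3,5,6] = [5,6] − [3,6] + [3,5],
  ∂[0,5,6] = [5,6] − [0,6] + [0,5].
The 27×18 boundary matrix has rank 17 and Smith normal form diag(1,1,1,1,1,1,1,1,1,1,1,1,1,1,1,1,1).

From H_k ≅ ker(∂_k) / im(∂_{k+1}) we obtain:

  H_2: rank ker ∂_2 − rank ∂_3 = (18 − 17) − 0 = 1, and there is no ∂_3, so H_2 = Z.

H_2 ≅ Z.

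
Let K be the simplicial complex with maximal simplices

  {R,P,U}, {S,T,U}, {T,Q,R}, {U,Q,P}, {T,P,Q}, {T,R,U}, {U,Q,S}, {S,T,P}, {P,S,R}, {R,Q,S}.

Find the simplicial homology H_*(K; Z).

H_0 ≅ Z,  H_1 ≅ Z/2,  H_2 = 0.

We work with the vertex ordering P < Q < R < S < T < U. The simplices of K, each written with vertices in increasing order, are:

  0-simplices (6): P, Q, R, S, T, U
  1-simplices (15): PQ, PR, PS, PT, PU, QR, QS, QT, QU, RS, RT, RU, ST, SU, TU
  2-simplices (10): PQT, PQU, PRS, PRU, PST, QRS, QRT, QSU, RTU, STU

giving chain groups C_0 ≅ Z^6, C_1 ≅ Z^15, C_2 ≅ Z^10.

Boundary ∂_1: C_1 → C_0 is given by ∂[p,q] = [q] − [p].
As a 6×15 matrix over Z this has rank 5, with invariant factors (1,1,1,1,1).

The boundary map ∂_2: C_2 → C_1 sends each 2-simplex [p,q,r] to [q,r] − [p,r] + [p,q]. For instance
  ∂PRS = RS − PS + PR,
  ∂QRS = RS − QS + QR.
The resulting 15×10 matrix has rank 10, and its Smith normal form has invariant factors (1,1,1,1,1,1,1,1,1,2).

Reading off H_k = ker ∂_k / im ∂_{k+1}:

  H_0: rank C_0 − rank ∂_1 = 6 − 5 = 1, and the invariant factors of ∂_1 are all 1, so H_0 ≅ Z.
  H_1: rank ker ∂_1 − rank ∂_2 = (15 − 5) − 10 = 0, and ∂_2 has invariant factor 2 > 1, so H_1 ≅ Z/2.
  H_2: rank ker ∂_2 − rank ∂_3 = (10 − 10) − 0 = 0, and there is no ∂_3, so H_2 ≅ 0.

As a check, the Euler characteristic is 6 − 15 + 10 = 1, which agrees with 1 − 0 + 0 = 1.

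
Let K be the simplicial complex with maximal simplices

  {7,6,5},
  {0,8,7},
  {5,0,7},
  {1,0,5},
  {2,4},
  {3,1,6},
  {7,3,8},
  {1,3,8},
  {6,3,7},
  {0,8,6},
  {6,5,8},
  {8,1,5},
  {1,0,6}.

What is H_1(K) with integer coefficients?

K has 9 vertices, 19 edges, 12 triangles.
rank ∂_1 = 7, rank ∂_2 = 12 ⇒ b_1 = 19 − 7 − 12 = 0; ∂_2 has invariant factor(s) [2] giving torsion. So H_1 = Z/2.

H_1 = Z/2.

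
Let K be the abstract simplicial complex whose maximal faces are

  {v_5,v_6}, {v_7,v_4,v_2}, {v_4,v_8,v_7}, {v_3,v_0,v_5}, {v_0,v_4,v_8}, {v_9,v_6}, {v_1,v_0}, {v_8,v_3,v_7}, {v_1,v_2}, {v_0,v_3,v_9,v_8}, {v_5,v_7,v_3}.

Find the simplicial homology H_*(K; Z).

H_0 ≅ Z,  H_1 ≅ Z^2,  H_2 = 0,  H_3 = 0.

Take the total order v_0 < v_1 < v_2 < v_3 < v_4 < v_5 < v_6 < v_7 < v_8 < v_9 on the vertex set. Then K (dimension 3) consists of the simplices:

  0-simplices (10): [v_0], [v_1], [v_2], [v_3], [v_4], [v_5], [v_6], [v_7], [v_8], [v_9]
  1-simplices (20): (20 of them)
  2-simplices (10): [v_0,v_3,v_5], [v_0,v_3,v_8], [v_0,v_3,v_9], [v_0,v_4,v_8], [v_0,v_8,v_9], [v_2,v_4,v_7], [v_3,v_5,v_7], [v_3,v_7,v_8], [v_3,v_8,v_9], [v_4,v_7,v_8]
  3-simplices (1): [v_0,v_3,v_8,v_9]

Hence C_0 ≅ Z^10, C_1 ≅ Z^20, C_2 ≅ Z^10, C_3 ≅ Z^1.

The boundary map ∂_1: C_1 → C_0 maps an edge to its endpoints' difference, ∂[p,q] = q − p. For instance
  ∂[v_0,v_9] = [v_9] − [v_0].
The resulting 10×20 matrix has rank 9, and its Smith normal form has invariant factors (1,1,1,1,1,1,1,1,1).

The boundary map ∂_2: C_2 → C_1 sends each 2-simplex [p,q,r] to [q,r] − [p,r] + [p,q]. For instance
  ∂[v_3,v_5,v_7] = [v_5,v_7] − [v_3,v_7] + [v_3,v_5],
  ∂[v_0,v_3,v_9] = [v_3,v_9] − [v_0,v_9] + [v_0,v_3].
As a 20×10 matrix over Z this has rank 9, with invariant factors (1,1,1,1,1,1,1,1,1).

Boundary ∂_3: C_3 → C_2 sends each 3-simplex σ to the alternating sum Σ_i (−1)^i (σ with its i-th vertex removed). For instance
  ∂[v_0,v_3,v_8,v_9] = [v_3,v_8,v_9] − [v_0,v_8,v_9] + [v_0,v_3,v_9] − [v_0,v_3,v_8].
As a 10×1 matrix over Z this has rank 1, with invariant factors (1).

From H_k ≅ ker(∂_k) / im(∂_{k+1}) we obtain:

  H_0: rank C_0 − rank ∂_1 = 10 − 9 = 1, and the invariant factors of ∂_1 are all 1, so H_0 = Z.
  H_1: rank ker ∂_1 − rank ∂_2 = (20 − 9) − 9 = 2, and the invariant factors of ∂_2 are all 1, so H_1 = Z^2.
  H_2: rank ker ∂_2 − rank ∂_3 = (10 − 9) − 1 = 0, and the invariant factors of ∂_3 are all 1, so H_2 = 0.
  H_3: rank ker ∂_3 − rank ∂_4 = (1 − 1) − 0 = 0, and there is no ∂_4, so H_3 = 0.

As a check, the Euler characteristic is 10 − 20 + 10 − 1 = -1, which agrees with 1 − 2 + 0 − 0 = -1.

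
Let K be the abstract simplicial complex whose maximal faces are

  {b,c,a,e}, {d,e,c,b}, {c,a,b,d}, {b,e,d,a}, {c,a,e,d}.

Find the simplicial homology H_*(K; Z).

Fix the vertex order a < b < c < d < e and write every simplex with vertices in increasing order. Then dim K = 3 and the simplices of K are:

  0-simplices (5): a, b, c, d, e
  1-simplices (10): ab, ac, ad, ae, bc, bd, be, cd, ce, de
  2-simplices (10): abc, abd, abe, acd, ace, ade, bcd, bce, bde, cde
  3-simplices (5): abcd, abce, abde, acde, bcde

so the chain groups are C_0 ≅ Z^5, C_1 ≅ Z^10, C_2 ≅ Z^10, C_3 ≅ Z^5.

∂_1: C_1 → C_0 sends each edge [p,q] (with p < q) to q − p. For instance
  ∂ce = e − c.
The 5×10 boundary matrix has rank 4 and Smith normal form diag(1,1,1,1).

Boundary ∂_2: C_2 → C_1 acts by ∂[p,q,r] = [q,r] − [p,r] + [p,q]. For instance
  ∂bde = de − be + bd,
  ∂acd = cd − ad + ac.
As a 10×10 matrix over Z this has rank 6, with invariant factors (1,1,1,1,1,1).

The boundary map ∂_3: C_3 → C_2 sends each 3-simplex σ to the alternating sum Σ_i (−1)^i (σ with its i-th vertex removed). For instance
  ∂abce = bce − ace + abe − abc,
  ∂bcde = cde − bde + bce − bcd.
The 10×5 boundary matrix has rank 4 and Smith normal form diag(1,1,1,1).

Reading off H_k = ker ∂_k / im ∂_{k+1}:

  H_0: rank C_0 − rank ∂_1 = 5 − 4 = 1, and the invariant factors of ∂_1 are all 1, so H_0 = Z.
  H_1: rank ker ∂_1 − rank ∂_2 = (10 − 4) − 6 = 0, and the invariant factors of ∂_2 are all 1, so H_1 = 0.
  H_2: rank ker ∂_2 − rank ∂_3 = (10 − 6) − 4 = 0, and the invariant factors of ∂_3 are all 1, so H_2 = 0.
  H_3: rank ker ∂_3 − rank ∂_4 = (5 − 4) − 0 = 1, and there is no ∂_4, so H_3 = Z.

As a check, the Euler characteristic is 5 − 10 + 10 − 5 = 0, which agrees with 1 − 0 + 0 − 1 = 0.

H_0 = Z,  H_1 = 0,  H_2 = 0,  H_3 = Z.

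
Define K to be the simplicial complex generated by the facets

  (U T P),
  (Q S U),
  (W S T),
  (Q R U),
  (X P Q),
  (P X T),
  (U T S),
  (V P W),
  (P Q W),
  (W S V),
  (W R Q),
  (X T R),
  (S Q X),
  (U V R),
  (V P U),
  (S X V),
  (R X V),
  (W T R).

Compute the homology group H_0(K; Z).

H_0 = Z.

We work with the vertex ordering P < Q < R < S < T < U < V < W < X. The simplices of K, each written with vertices in increasing order, are:

  0-simplices (9): P, Q, R, S, T, U, V, W, X
  1-simplices (27): PQ, PT, PU, PV, PW, PX, QR, QS, QU, QW, QX, RT, RU, RV, RW, RX, ST, SU, SV, SW, SX, TU, TW, TX, UV, VW, VX
  2-simplices (18): PQW, PQX, PTU, PTX, PUV, PVW, QRU, QRW, QSU, QSX, RTW, RTX, RUV, RVX, STU, STW, SVW, SVX

giving chain groups C_0 ≅ Z^9, C_1 ≅ Z^27, C_2 ≅ Z^18.

The boundary map ∂_1: C_1 → C_0 is given by ∂[p,q] = [q] − [p]. For instance
  ∂PQ = Q − P.
As a 9×27 matrix over Z this has rank 8, with invariant factors (1,1,1,1,1,1,1,1).

∂_2: C_2 → C_1 sends each 2-simplex [p,q,r] to [q,r] − [p,r] + [p,q]. For instance
  ∂PQX = QX − PX + PQ,
  ∂PTU = TU − PU + PT.
The 27×18 boundary matrix has rank 17 and Smith normal form diag(1,1,1,1,1,1,1,1,1,1,1,1,1,1,1,1,1).

Computing H_k = (kernel of ∂_k) / (image of ∂_{k+1}):

  H_0: rank C_0 − rank ∂_1 = 9 − 8 = 1, and the invariant factors of ∂_1 are all 1, so H_0 = Z.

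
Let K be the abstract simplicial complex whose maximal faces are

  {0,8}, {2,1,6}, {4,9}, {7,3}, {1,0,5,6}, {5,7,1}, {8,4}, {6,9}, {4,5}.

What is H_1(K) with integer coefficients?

H_1 ≅ Z^2.

K has 10 vertices, 16 edges, 6 triangles, 1 3-simplex.
rank ∂_1 = 9, rank ∂_2 = 5 ⇒ b_1 = 16 − 9 − 5 = 2; all invariant factors of ∂_2 are 1 so no torsion. So H_1 = Z^2.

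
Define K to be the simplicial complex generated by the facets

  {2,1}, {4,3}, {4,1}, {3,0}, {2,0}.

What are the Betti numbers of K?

b_0 = 1, b_1 = 1.

Fix the vertex order 0 < 1 < 2 < 3 < 4 and write every simplex with vertices in increasing order. Then dim K = 1 and the simplices of K are:

  0-simplices (5): [0], [1], [2], [3], [4]
  1-simplices (5): [0,2], [0,3], [1,2], [1,4], [3,4]

Hence C_0 ≅ Z^5, C_1 ≅ Z^5.

∂_1: C_1 → C_0 sends each edge [p,q] (with p < q) to q − p.
As a 5×5 matrix over Z this has rank 4, with invariant factors (1,1,1,1).

Reading off H_k = ker ∂_k / im ∂_{k+1}:

  H_0: rank C_0 − rank ∂_1 = 5 − 4 = 1, and the invariant factors of ∂_1 are all 1, so H_0 = Z.
  H_1: rank ker ∂_1 − rank ∂_2 = (5 − 4) − 0 = 1, and there is no ∂_2, so H_1 = Z.

Hence the Betti numbers are b_0 = 1, b_1 = 1.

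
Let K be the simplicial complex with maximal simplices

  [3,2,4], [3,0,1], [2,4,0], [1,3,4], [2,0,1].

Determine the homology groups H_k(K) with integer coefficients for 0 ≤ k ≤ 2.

Order the vertices as 0 < 1 < 2 < 3 < 4. Listing each simplex with vertices in this order, K has dimension 2 with simplices:

  0-simplices (5): [0], [1], [2], [3], [4]
  1-simplices (10): [0,1], [0,2], [0,3], [0,4], [1,2], [1,3], [1,4], [2,3], [2,4], [3,4]
  2-simplices (5): [0,1,2], [0,1,3], [0,2,4], [1,3,4], [2,3,4]

Hence C_0 ≅ Z^5, C_1 ≅ Z^10, C_2 ≅ Z^5.

∂_1: C_1 → C_0 sends each edge [p,q] (with p < q) to q − p. For instance
  ∂[0,3] = [3] − [0].
As a 5×10 matrix over Z this has rank 4, with invariant factors (1,1,1,1).

The boundary map ∂_2: C_2 → C_1 sends each 2-simplex [p,q,r] to [q,r] − [p,r] + [p,q]. For instance
  ∂[0,1,3] = [1,3] − [0,3] + [0,1],
  ∂[1,3,4] = [3,4] − [1,4] + [1,3].
The resulting 10×5 matrix has rank 5, and its Smith normal form has invariant factors (1,1,1,1,1).

Computing H_k = (kernel of ∂_k) / (image of ∂_{k+1}):

  H_0: rank C_0 − rank ∂_1 = 5 − 4 = 1, and the invariant factors of ∂_1 are all 1, so H_0 ≅ Z.
  H_1: rank ker ∂_1 − rank ∂_2 = (10 − 4) − 5 = 1, and the invariant factors of ∂_2 are all 1, so H_1 ≅ Z.
  H_2: rank ker ∂_2 − rank ∂_3 = (5 − 5) − 0 = 0, and there is no ∂_3, so H_2 ≅ 0.

(K is a triangulation of the Möbius band.)

H_0 ≅ Z,  H_1 ≅ Z,  H_2 = 0.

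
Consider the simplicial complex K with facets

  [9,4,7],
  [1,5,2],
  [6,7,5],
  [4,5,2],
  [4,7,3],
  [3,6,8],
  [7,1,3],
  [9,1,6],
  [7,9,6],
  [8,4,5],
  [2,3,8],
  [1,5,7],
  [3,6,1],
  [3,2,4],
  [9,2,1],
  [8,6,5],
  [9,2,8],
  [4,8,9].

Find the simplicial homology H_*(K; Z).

Order the vertices as 1 < 2 < 3 < 4 < 5 < 6 < 7 < 8 < 9. Listing each simplex with vertices in this order, K has dimension 2 with simplices:

  0-simplices (9): [1], [2], [3], [4], [5], [6], [7], [8], [9]
  1-simplices (27): (27 of them)
  2-simplices (18): [1,2,5], [1,2,9], [1,3,6], [1,3,7], [1,5,7], [1,6,9], [2,3,4], [2,3,8], [2,4,5], [2,8,9], [3,4,7], [3,6,8], [4,5,8], [4,7,9], [4,8,9], [5,6,7], [5,6,8], [6,7,9]

giving chain groups C_0 ≅ Z^9, C_1 ≅ Z^27, C_2 ≅ Z^18.

The boundary map ∂_1: C_1 → C_0 maps an edge to its endpoints' difference, ∂[p,q] = q − p. For instance
  ∂[6,9] = [9] − [6].
This gives a 9×27 integer matrix of rank 8; reducing to Smith normal form yields diagonal entries (1,1,1,1,1,1,1,1).

∂_2: C_2 → C_1 sends each 2-simplex [p,q,r] to [q,r] − [p,r] + [p,q]. For instance
  ∂[4,7,9] = [7,9] − [4,9] + [4,7],
  ∂[5,6,8] = [6,8] − [5,8] + [5,6].
The 27×18 boundary matrix has rank 18 and Smith normal form diag(1,1,1,1,1,1,1,1,1,1,1,1,1,1,1,1,1,2).

Reading off H_k = ker ∂_k / im ∂_{k+1}:

  H_0: rank C_0 − rank ∂_1 = 9 − 8 = 1, and the invariant factors of ∂_1 are all 1, so H_0 = Z.
  H_1: rank ker ∂_1 − rank ∂_2 = (27 − 8) − 18 = 1, and ∂_2 has invariant factor 2 > 1, so H_1 = Z ⊕ Z/2.
  H_2: rank ker ∂_2 − rank ∂_3 = (18 − 18) − 0 = 0, and there is no ∂_3, so H_2 = 0.

H_0 = Z,  H_1 = Z ⊕ Z/2,  H_2 = 0.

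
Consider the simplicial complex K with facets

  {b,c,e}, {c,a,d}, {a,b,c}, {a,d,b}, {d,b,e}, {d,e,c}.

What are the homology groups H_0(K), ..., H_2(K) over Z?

H_0 ≅ Z,  H_1 = 0,  H_2 ≅ Z.

K has 5 vertices, 9 edges, 6 triangles.
rank ∂_0 = 0, rank ∂_1 = 4 ⇒ b_0 = 5 − 0 − 4 = 1; all invariant factors of ∂_1 are 1 so no torsion. So H_0 = Z.
rank ∂_1 = 4, rank ∂_2 = 5 ⇒ b_1 = 9 − 4 − 5 = 0; all invariant factors of ∂_2 are 1 so no torsion. So H_1 = 0.
rank ∂_2 = 5, rank ∂_3 = 0 ⇒ b_2 = 6 − 5 − 0 = 1. So H_2 = Z.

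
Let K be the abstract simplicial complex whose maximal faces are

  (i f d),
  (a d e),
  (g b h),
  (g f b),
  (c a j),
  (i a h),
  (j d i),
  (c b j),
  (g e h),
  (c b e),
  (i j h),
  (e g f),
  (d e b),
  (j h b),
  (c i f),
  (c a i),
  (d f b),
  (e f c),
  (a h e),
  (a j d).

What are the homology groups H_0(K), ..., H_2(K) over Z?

H_0 = Z,  H_1 = Z × Z/2,  H_2 = 0.

K has 10 vertices, 30 edges, 20 triangles.
rank ∂_0 = 0, rank ∂_1 = 9 ⇒ b_0 = 10 − 0 − 9 = 1; all invariant factors of ∂_1 are 1 so no torsion. So H_0 = Z.
rank ∂_1 = 9, rank ∂_2 = 20 ⇒ b_1 = 30 − 9 − 20 = 1; ∂_2 has invariant factor(s) [2] giving torsion. So H_1 = Z × Z/2.
rank ∂_2 = 20, rank ∂_3 = 0 ⇒ b_2 = 20 − 20 − 0 = 0. So H_2 = 0.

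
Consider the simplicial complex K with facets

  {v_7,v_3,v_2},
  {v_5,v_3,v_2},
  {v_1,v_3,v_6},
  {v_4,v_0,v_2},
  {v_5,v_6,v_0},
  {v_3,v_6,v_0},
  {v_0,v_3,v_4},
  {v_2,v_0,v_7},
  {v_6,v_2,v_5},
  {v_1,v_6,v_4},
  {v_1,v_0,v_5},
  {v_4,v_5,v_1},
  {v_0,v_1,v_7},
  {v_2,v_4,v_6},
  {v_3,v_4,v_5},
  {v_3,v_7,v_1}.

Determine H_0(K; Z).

H_0 ≅ Z.

We work with the vertex ordering v_0 < v_1 < v_2 < v_3 < v_4 < v_5 < v_6 < v_7. The simplices of K, each written with vertices in increasing order, are:

  0-simplices (8): [v_0], [v_1], [v_2], [v_3], [v_4], [v_5], [v_6], [v_7]
  1-simplices (24): (24 of them)
  2-simplices (16): (16 of them)

Hence C_0 ≅ Z^8, C_1 ≅ Z^24, C_2 ≅ Z^16.

∂_1: C_1 → C_0 is given by ∂[p,q] = [q] − [p]. For instance
  ∂[v_3,v_6] = [v_6] − [v_3].
This gives a 8×24 integer matrix of rank 7; reducing to Smith normal form yields diagonal entries (1,1,1,1,1,1,1).

∂_2: C_2 → C_1 sends each 2-simplex [p,q,r] to [q,r] − [p,r] + [p,q]. For instance
  ∂[v_0,v_1,v_5] = [v_1,v_5] − [v_0,v_5] + [v_0,v_1],
  ∂[v_2,v_3,v_7] = [v_3,v_7] − [v_2,v_7] + [v_2,v_3].
As a 24×16 matrix over Z this has rank 15, with invariant factors (1,1,1,1,1,1,1,1,1,1,1,1,1,1,1).

Reading off H_k = ker ∂_k / im ∂_{k+1}:

  H_0: rank C_0 − rank ∂_1 = 8 − 7 = 1, and the invariant factors of ∂_1 are all 1, so H_0 ≅ Z.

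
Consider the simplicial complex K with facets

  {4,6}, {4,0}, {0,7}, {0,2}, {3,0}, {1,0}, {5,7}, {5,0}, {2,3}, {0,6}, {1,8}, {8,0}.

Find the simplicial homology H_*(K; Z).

Take the total order 0 < 1 < 2 < 3 < 4 < 5 < 6 < 7 < 8 on the vertex set. Then K (dimension 1) consists of the simplices:

  0-simplices (9): [0], [1], [2], [3], [4], [5], [6], [7], [8]
  1-simplices (12): [0,1], [0,2], [0,3], [0,4], [0,5], [0,6], [0,7], [0,8], [1,8], [2,3], [4,6], [5,7]

giving chain groups C_0 ≅ Z^9, C_1 ≅ Z^12.

Boundary ∂_1: C_1 → C_0 is given by ∂[p,q] = [q] − [p].
This gives a 9×12 integer matrix of rank 8; reducing to Smith normal form yields diagonal entries (1,1,1,1,1,1,1,1).

Now H_k = ker ∂_k / im ∂_{k+1}, so:

  H_0: rank C_0 − rank ∂_1 = 9 − 8 = 1, and the invariant factors of ∂_1 are all 1, so H_0 ≅ Z.
  H_1: rank ker ∂_1 − rank ∂_2 = (12 − 8) − 0 = 4, and there is no ∂_2, so H_1 ≅ Z^4.

As a check, the Euler characteristic is 9 − 12 = -3, which agrees with 1 − 4 = -3.
(K is a triangulation of a wedge of 4 circles.)

H_0 ≅ Z,  H_1 ≅ Z^4.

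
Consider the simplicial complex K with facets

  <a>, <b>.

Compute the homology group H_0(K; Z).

H_0 = Z^2.

We work with the vertex ordering a < b. The simplices of K, each written with vertices in increasing order, are:

  0-simplices (2): a, b

giving chain groups C_0 ≅ Z^2.

From H_k ≅ ker(∂_k) / im(∂_{k+1}) we obtain:

  H_0: rank C_0 − rank ∂_1 = 2 − 0 = 2, and there is no ∂_1, so H_0 ≅ Z^2.

(K is a triangulation of a set of 2 points.)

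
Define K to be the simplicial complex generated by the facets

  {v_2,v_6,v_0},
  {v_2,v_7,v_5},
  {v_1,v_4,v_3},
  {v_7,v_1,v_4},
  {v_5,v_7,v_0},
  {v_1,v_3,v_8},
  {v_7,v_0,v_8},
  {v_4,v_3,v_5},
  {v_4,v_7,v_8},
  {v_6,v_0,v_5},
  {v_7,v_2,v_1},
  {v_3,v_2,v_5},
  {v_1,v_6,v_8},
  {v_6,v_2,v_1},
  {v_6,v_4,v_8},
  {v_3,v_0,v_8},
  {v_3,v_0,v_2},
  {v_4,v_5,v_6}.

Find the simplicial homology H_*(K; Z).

H_0 ≅ Z,  H_1 ≅ Z ⊕ Z_2,  H_2 = 0.

K has 9 vertices, 27 edges, 18 triangles.
rank ∂_0 = 0, rank ∂_1 = 8 ⇒ b_0 = 9 − 0 − 8 = 1; all invariant factors of ∂_1 are 1 so no torsion. So H_0 ≅ Z.
rank ∂_1 = 8, rank ∂_2 = 18 ⇒ b_1 = 27 − 8 − 18 = 1; ∂_2 has invariant factor(s) [2] giving torsion. So H_1 ≅ Z ⊕ Z_2.
rank ∂_2 = 18, rank ∂_3 = 0 ⇒ b_2 = 18 − 18 − 0 = 0. So H_2 ≅ 0.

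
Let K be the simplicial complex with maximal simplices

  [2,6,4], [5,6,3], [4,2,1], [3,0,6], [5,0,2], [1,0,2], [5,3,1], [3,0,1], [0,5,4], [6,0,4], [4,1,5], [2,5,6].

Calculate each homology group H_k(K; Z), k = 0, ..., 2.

H_0 ≅ Z,  H_1 ≅ Z/2,  H_2 = 0.

Take the total order 0 < 1 < 2 < 3 < 4 < 5 < 6 on the vertex set. Then K (dimension 2) consists of the simplices:

  0-simplices (7): [0], [1], [2], [3], [4], [5], [6]
  1-simplices (18): [0,1], [0,2], [0,3], [0,4], [0,5], [0,6], [1,2], [1,3], [1,4], [1,5], [2,4], [2,5], [2,6], [3,5], [3,6], [4,5], [4,6], [5,6]
  2-simplices (12): [0,1,2], [0,1,3], [0,2,5], [0,3,6], [0,4,5], [0,4,6], [1,2,4], [1,3,5], [1,4,5], [2,4,6], [2,5,6], [3,5,6]

giving chain groups C_0 ≅ Z^7, C_1 ≅ Z^18, C_2 ≅ Z^12.

The boundary map ∂_1: C_1 → C_0 maps an edge to its endpoints' difference, ∂[p,q] = q − p. For instance
  ∂[2,4] = [4] − [2].
As a 7×18 matrix over Z this has rank 6, with invariant factors (1,1,1,1,1,1).

Boundary ∂_2: C_2 → C_1 sends each 2-simplex [p,q,r] to [q,r] − [p,r] + [p,q]. For instance
  ∂[0,1,2] = [1,2] − [0,2] + [0,1],
  ∂[2,4,6] = [4,6] − [2,6] + [2,4].
This gives a 18×12 integer matrix of rank 12; reducing to Smith normal form yields diagonal entries (1,1,1,1,1,1,1,1,1,1,1,2).

Reading off H_k = ker ∂_k / im ∂_{k+1}:

  H_0: rank C_0 − rank ∂_1 = 7 − 6 = 1, and the invariant factors of ∂_1 are all 1, so H_0 = Z.
  H_1: rank ker ∂_1 − rank ∂_2 = (18 − 6) − 12 = 0, and ∂_2 has invariant factor 2 > 1, so H_1 = Z/2.
  H_2: rank ker ∂_2 − rank ∂_3 = (12 − 12) − 0 = 0, and there is no ∂_3, so H_2 = 0.

As a check, the Euler characteristic is 7 − 18 + 12 = 1, which agrees with 1 − 0 + 0 = 1.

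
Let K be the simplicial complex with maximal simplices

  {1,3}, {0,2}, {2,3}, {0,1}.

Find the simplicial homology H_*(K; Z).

K has 4 vertices, 4 edges.
rank ∂_0 = 0, rank ∂_1 = 3 ⇒ b_0 = 4 − 0 − 3 = 1; all invariant factors of ∂_1 are 1 so no torsion. So H_0 ≅ Z.
rank ∂_1 = 3, rank ∂_2 = 0 ⇒ b_1 = 4 − 3 − 0 = 1. So H_1 ≅ Z.

H_0 = Z,  H_1 = Z.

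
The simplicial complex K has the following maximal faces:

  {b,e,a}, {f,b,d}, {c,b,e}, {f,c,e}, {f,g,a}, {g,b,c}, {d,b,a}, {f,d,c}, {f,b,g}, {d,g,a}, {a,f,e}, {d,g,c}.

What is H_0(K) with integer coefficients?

Take the total order a < b < c < d < e < f < g on the vertex set. Then K (dimension 2) consists of the simplices:

  0-simplices (7): a, b, c, d, e, f, g
  1-simplices (18): ab, ad, ae, af, ag, bc, bd, be, bf, bg, cd, ce, cf, cg, df, dg, ef, fg
  2-simplices (12): abd, abe, adg, aef, afg, bce, bcg, bdf, bfg, cdf, cdg, cef

Hence C_0 ≅ Z^7, C_1 ≅ Z^18, C_2 ≅ Z^12.

∂_1: C_1 → C_0 sends each edge [p,q] (with p < q) to q − p.
The resulting 7×18 matrix has rank 6, and its Smith normal form has invariant factors (1,1,1,1,1,1).

The boundary map ∂_2: C_2 → C_1 acts by ∂[p,q,r] = [q,r] − [p,r] + [p,q]. For instance
  ∂bcg = cg − bg + bc,
  ∂abd = bd − ad + ab.
The resulting 18×12 matrix has rank 12, and its Smith normal form has invariant factors (1,1,1,1,1,1,1,1,1,1,1,2).

Now H_k = ker ∂_k / im ∂_{k+1}, so:

  H_0: rank C_0 − rank ∂_1 = 7 − 6 = 1, and the invariant factors of ∂_1 are all 1, so H_0 = Z.

H_0 ≅ Z.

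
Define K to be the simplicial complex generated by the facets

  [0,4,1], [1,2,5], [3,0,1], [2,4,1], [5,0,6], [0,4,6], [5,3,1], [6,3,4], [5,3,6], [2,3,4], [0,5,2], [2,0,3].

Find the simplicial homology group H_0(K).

K has 7 vertices, 18 edges, 12 triangles.
rank ∂_0 = 0, rank ∂_1 = 6 ⇒ b_0 = 7 − 0 − 6 = 1; all invariant factors of ∂_1 are 1 so no torsion. So H_0 = Z.

H_0 ≅ Z.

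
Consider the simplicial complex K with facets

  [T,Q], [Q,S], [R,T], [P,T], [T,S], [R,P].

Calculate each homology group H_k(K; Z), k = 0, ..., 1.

Order the vertices as P < Q < R < S < T. Listing each simplex with vertices in this order, K has dimension 1 with simplices:

  0-simplices (5): P, Q, R, S, T
  1-simplices (6): PR, PT, QS, QT, RT, ST

Hence C_0 ≅ Z^5, C_1 ≅ Z^6.

The boundary map ∂_1: C_1 → C_0 is given by ∂[p,q] = [q] − [p]. For instance
  ∂ST = T − S.
As a 5×6 matrix over Z this has rank 4, with invariant factors (1,1,1,1).

Reading off H_k = ker ∂_k / im ∂_{k+1}:

  H_0: rank C_0 − rank ∂_1 = 5 − 4 = 1, and the invariant factors of ∂_1 are all 1, so H_0 = Z.
  H_1: rank ker ∂_1 − rank ∂_2 = (6 − 4) − 0 = 2, and there is no ∂_2, so H_1 = Z^2.

(K is a triangulation of a wedge of 2 circles.)

H_0 ≅ Z,  H_1 ≅ Z^2.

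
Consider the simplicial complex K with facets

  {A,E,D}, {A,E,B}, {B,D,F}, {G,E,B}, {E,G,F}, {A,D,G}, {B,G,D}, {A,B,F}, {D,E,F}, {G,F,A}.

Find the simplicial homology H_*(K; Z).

H_0 = Z,  H_1 = Z/2,  H_2 = 0.

K has 6 vertices, 15 edges, 10 triangles.
rank ∂_0 = 0, rank ∂_1 = 5 ⇒ b_0 = 6 − 0 − 5 = 1; all invariant factors of ∂_1 are 1 so no torsion. So H_0 ≅ Z.
rank ∂_1 = 5, rank ∂_2 = 10 ⇒ b_1 = 15 − 5 − 10 = 0; ∂_2 has invariant factor(s) [2] giving torsion. So H_1 ≅ Z/2.
rank ∂_2 = 10, rank ∂_3 = 0 ⇒ b_2 = 10 − 10 − 0 = 0. So H_2 ≅ 0.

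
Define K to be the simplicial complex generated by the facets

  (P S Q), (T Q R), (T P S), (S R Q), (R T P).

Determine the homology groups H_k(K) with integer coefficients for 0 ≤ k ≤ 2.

Fix the vertex order P < Q < R < S < T and write every simplex with vertices in increasing order. Then dim K = 2 and the simplices of K are:

  0-simplices (5): P, Q, R, S, T
  1-simplices (10): PQ, PR, PS, PT, QR, QS, QT, RS, RT, ST
  2-simplices (5): PQS, PRT, PST, QRS, QRT

Hence C_0 ≅ Z^5, C_1 ≅ Z^10, C_2 ≅ Z^5.

∂_1: C_1 → C_0 sends each edge [p,q] (with p < q) to q − p. For instance
  ∂QT = T − Q.
As a 5×10 matrix over Z this has rank 4, with invariant factors (1,1,1,1).

Boundary ∂_2: C_2 → C_1 acts by ∂[p,q,r] = [q,r] − [p,r] + [p,q]. For instance
  ∂PQS = QS − PS + PQ,
  ∂PRT = RT − PT + PR.
This gives a 10×5 integer matrix of rank 5; reducing to Smith normal form yields diagonal entries (1,1,1,1,1).

From H_k ≅ ker(∂_k) / im(∂_{k+1}) we obtain:

  H_0: rank C_0 − rank ∂_1 = 5 − 4 = 1, and the invariant factors of ∂_1 are all 1, so H_0 ≅ Z.
  H_1: rank ker ∂_1 − rank ∂_2 = (10 − 4) − 5 = 1, and the invariant factors of ∂_2 are all 1, so H_1 ≅ Z.
  H_2: rank ker ∂_2 − rank ∂_3 = (5 − 5) − 0 = 0, and there is no ∂_3, so H_2 ≅ 0.

(K is a triangulation of the Möbius band.)

H_0 = Z,  H_1 = Z,  H_2 = 0.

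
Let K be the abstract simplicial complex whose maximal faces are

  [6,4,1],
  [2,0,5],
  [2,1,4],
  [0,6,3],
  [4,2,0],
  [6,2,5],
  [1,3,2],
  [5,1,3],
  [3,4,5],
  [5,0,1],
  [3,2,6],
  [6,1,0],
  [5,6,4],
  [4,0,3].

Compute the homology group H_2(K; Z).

H_2 ≅ Z.

Fix the vertex order 0 < 1 < 2 < 3 < 4 < 5 < 6 and write every simplex with vertices in increasing order. Then dim K = 2 and the simplices of K are:

  0-simplices (7): [0], [1], [2], [3], [4], [5], [6]
  1-simplices (21): [0,1], [0,2], [0,3], [0,4], [0,5], [0,6], [1,2], [1,3], [1,4], [1,5], [1,6], [2,3], [2,4], [2,5], [2,6], [3,4], [3,5], [3,6], [4,5], [4,6], [5,6]
  2-simplices (14): [0,1,5], [0,1,6], [0,2,4], [0,2,5], [0,3,4], [0,3,6], [1,2,3], [1,2,4], [1,3,5], [1,4,6], [2,3,6], [2,5,6], [3,4,5], [4,5,6]

Hence C_0 ≅ Z^7, C_1 ≅ Z^21, C_2 ≅ Z^14.

∂_1: C_1 → C_0 is given by ∂[p,q] = [q] − [p]. For instance
  ∂[0,2] = [2] − [0].
As a 7×21 matrix over Z this has rank 6, with invariant factors (1,1,1,1,1,1).

The boundary map ∂_2: C_2 → C_1 sends each 2-simplex [p,q,r] to [q,r] − [p,r] + [p,q]. For instance
  ∂[0,1,6] = [1,6] − [0,6] + [0,1],
  ∂[1,2,4] = [2,4] − [1,4] + [1,2].
As a 21×14 matrix over Z this has rank 13, with invariant factors (1,1,1,1,1,1,1,1,1,1,1,1,1).

From H_k ≅ ker(∂_k) / im(∂_{k+1}) we obtain:

  H_2: rank ker ∂_2 − rank ∂_3 = (14 − 13) − 0 = 1, and there is no ∂_3, so H_2 ≅ Z.

(K is a triangulation of the torus T^2.)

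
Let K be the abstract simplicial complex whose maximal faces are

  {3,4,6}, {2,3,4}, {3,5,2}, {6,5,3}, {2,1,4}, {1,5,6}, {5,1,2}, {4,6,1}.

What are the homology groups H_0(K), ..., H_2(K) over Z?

Take the total order 1 < 2 < 3 < 4 < 5 < 6 on the vertex set. Then K (dimension 2) consists of the simplices:

  0-simplices (6): [1], [2], [3], [4], [5], [6]
  1-simplices (12): [1,2], [1,4], [1,5], [1,6], [2,3], [2,4], [2,5], [3,4], [3,5], [3,6], [4,6], [5,6]
  2-simplices (8): [1,2,4], [1,2,5], [1,4,6], [1,5,6], [2,3,4], [2,3,5], [3,4,6], [3,5,6]

Hence C_0 ≅ Z^6, C_1 ≅ Z^12, C_2 ≅ Z^8.

Boundary ∂_1: C_1 → C_0 maps an edge to its endpoints' difference, ∂[p,q] = q − p.
As a 6×12 matrix over Z this has rank 5, with invariant factors (1,1,1,1,1).

The boundary map ∂_2: C_2 → C_1 acts by ∂[p,q,r] = [q,r] − [p,r] + [p,q]. For instance
  ∂[1,4,6] = [4,6] − [1,6] + [1,4],
  ∂[1,2,5] = [2,5] − [1,5] + [1,2].
The 12×8 boundary matrix has rank 7 and Smith normal form diag(1,1,1,1,1,1,1).

Reading off H_k = ker ∂_k / im ∂_{k+1}:

  H_0: rank C_0 − rank ∂_1 = 6 − 5 = 1, and the invariant factors of ∂_1 are all 1, so H_0 = Z.
  H_1: rank ker ∂_1 − rank ∂_2 = (12 − 5) − 7 = 0, and the invariant factors of ∂_2 are all 1, so H_1 = 0.
  H_2: rank ker ∂_2 − rank ∂_3 = (8 − 7) − 0 = 1, and there is no ∂_3, so H_2 = Z.

(K is a triangulation of the 2-sphere S^2.)

H_0 = Z,  H_1 = 0,  H_2 = Z.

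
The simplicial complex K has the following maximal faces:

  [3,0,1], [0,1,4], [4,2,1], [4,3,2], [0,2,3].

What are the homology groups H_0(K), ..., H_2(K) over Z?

We work with the vertex ordering 0 < 1 < 2 < 3 < 4. The simplices of K, each written with vertices in increasing order, are:

  0-simplices (5): [0], [1], [2], [3], [4]
  1-simplices (10): [0,1], [0,2], [0,3], [0,4], [1,2], [1,3], [1,4], [2,3], [2,4], [3,4]
  2-simplices (5): [0,1,3], [0,1,4], [0,2,3], [1,2,4], [2,3,4]

giving chain groups C_0 ≅ Z^5, C_1 ≅ Z^10, C_2 ≅ Z^5.

The boundary map ∂_1: C_1 → C_0 is given by ∂[p,q] = [q] − [p].
As a 5×10 matrix over Z this has rank 4, with invariant factors (1,1,1,1).

The boundary map ∂_2: C_2 → C_1 acts by ∂[p,q,r] = [q,r] − [p,r] + [p,q]. For instance
  ∂[1,2,4] = [2,4] − [1,4] + [1,2],
  ∂[0,1,4] = [1,4] − [0,4] + [0,1].
The 10×5 boundary matrix has rank 5 and Smith normal form diag(1,1,1,1,1).

Now H_k = ker ∂_k / im ∂_{k+1}, so:

  H_0: rank C_0 − rank ∂_1 = 5 − 4 = 1, and the invariant factors of ∂_1 are all 1, so H_0 = Z.
  H_1: rank ker ∂_1 − rank ∂_2 = (10 − 4) − 5 = 1, and the invariant factors of ∂_2 are all 1, so H_1 = Z.
  H_2: rank ker ∂_2 − rank ∂_3 = (5 − 5) − 0 = 0, and there is no ∂_3, so H_2 = 0.

As a check, the Euler characteristic is 5 − 10 + 5 = 0, which agrees with 1 − 1 + 0 = 0.

H_0 = Z,  H_1 = Z,  H_2 = 0.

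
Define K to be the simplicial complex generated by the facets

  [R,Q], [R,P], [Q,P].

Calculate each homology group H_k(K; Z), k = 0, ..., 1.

H_0 = Z,  H_1 = Z.

We work with the vertex ordering P < Q < R. The simplices of K, each written with vertices in increasing order, are:

  0-simplices (3): P, Q, R
  1-simplices (3): PQ, PR, QR

so the chain groups are C_0 ≅ Z^3, C_1 ≅ Z^3.

∂_1: C_1 → C_0 is given by ∂[p,q] = [q] − [p]. For instance
  ∂PQ = Q − P.
As a 3×3 matrix over Z this has rank 2, with invariant factors (1,1).

Now H_k = ker ∂_k / im ∂_{k+1}, so:

  H_0: rank C_0 − rank ∂_1 = 3 − 2 = 1, and the invariant factors of ∂_1 are all 1, so H_0 ≅ Z.
  H_1: rank ker ∂_1 − rank ∂_2 = (3 − 2) − 0 = 1, and there is no ∂_2, so H_1 ≅ Z.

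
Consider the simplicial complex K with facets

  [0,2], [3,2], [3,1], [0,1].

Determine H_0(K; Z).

Take the total order 0 < 1 < 2 < 3 on the vertex set. Then K (dimension 1) consists of the simplices:

  0-simplices (4): [0], [1], [2], [3]
  1-simplices (4): [0,1], [0,2], [1,3], [2,3]

Hence C_0 ≅ Z^4, C_1 ≅ Z^4.

The boundary map ∂_1: C_1 → C_0 sends each edge [p,q] (with p < q) to q − p. For instance
  ∂[2,3] = [3] − [2].
As a 4×4 matrix over Z this has rank 3, with invariant factors (1,1,1).

Reading off H_k = ker ∂_k / im ∂_{k+1}:

  H_0: rank C_0 − rank ∂_1 = 4 − 3 = 1, and the invariant factors of ∂_1 are all 1, so H_0 ≅ Z.

H_0 = Z.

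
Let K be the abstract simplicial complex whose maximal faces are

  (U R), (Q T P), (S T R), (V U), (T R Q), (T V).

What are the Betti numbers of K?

b_0 = 1, b_1 = 1, b_2 = 0.

We work with the vertex ordering P < Q < R < S < T < U < V. The simplices of K, each written with vertices in increasing order, are:

  0-simplices (7): P, Q, R, S, T, U, V
  1-simplices (10): PQ, PT, QR, QT, RS, RT, RU, ST, TV, UV
  2-simplices (3): PQT, QRT, RST

giving chain groups C_0 ≅ Z^7, C_1 ≅ Z^10, C_2 ≅ Z^3.

The boundary map ∂_1: C_1 → C_0 is given by ∂[p,q] = [q] − [p]. For instance
  ∂TV = V − T.
The resulting 7×10 matrix has rank 6, and its Smith normal form has invariant factors (1,1,1,1,1,1).

The boundary map ∂_2: C_2 → C_1 acts by ∂[p,q,r] = [q,r] − [p,r] + [p,q]. For instance
  ∂QRT = RT − QT + QR,
  ∂RST = ST − RT + RS.
The 10×3 boundary matrix has rank 3 and Smith normal form diag(1,1,1).

Now H_k = ker ∂_k / im ∂_{k+1}, so:

  H_0: rank C_0 − rank ∂_1 = 7 − 6 = 1, and the invariant factors of ∂_1 are all 1, so H_0 ≅ Z.
  H_1: rank ker ∂_1 − rank ∂_2 = (10 − 6) − 3 = 1, and the invariant factors of ∂_2 are all 1, so H_1 ≅ Z.
  H_2: rank ker ∂_2 − rank ∂_3 = (3 − 3) − 0 = 0, and there is no ∂_3, so H_2 ≅ 0.

As a check, the Euler characteristic is 7 − 10 + 3 = 0, which agrees with 1 − 1 + 0 = 0.

Hence the Betti numbers are b_0 = 1, b_1 = 1, b_2 = 0.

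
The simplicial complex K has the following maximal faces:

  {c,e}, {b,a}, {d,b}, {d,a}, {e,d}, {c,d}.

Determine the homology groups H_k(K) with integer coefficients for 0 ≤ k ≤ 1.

H_0 ≅ Z,  H_1 ≅ Z^2.

Fix the vertex order a < b < c < d < e and write every simplex with vertices in increasing order. Then dim K = 1 and the simplices of K are:

  0-simplices (5): a, b, c, d, e
  1-simplices (6): ab, ad, bd, cd, ce, de

so the chain groups are C_0 ≅ Z^5, C_1 ≅ Z^6.

Boundary ∂_1: C_1 → C_0 is given by ∂[p,q] = [q] − [p].
As a 5×6 matrix over Z this has rank 4, with invariant factors (1,1,1,1).

Reading off H_k = ker ∂_k / im ∂_{k+1}:

  H_0: rank C_0 − rank ∂_1 = 5 − 4 = 1, and the invariant factors of ∂_1 are all 1, so H_0 = Z.
  H_1: rank ker ∂_1 − rank ∂_2 = (6 − 4) − 0 = 2, and there is no ∂_2, so H_1 = Z^2.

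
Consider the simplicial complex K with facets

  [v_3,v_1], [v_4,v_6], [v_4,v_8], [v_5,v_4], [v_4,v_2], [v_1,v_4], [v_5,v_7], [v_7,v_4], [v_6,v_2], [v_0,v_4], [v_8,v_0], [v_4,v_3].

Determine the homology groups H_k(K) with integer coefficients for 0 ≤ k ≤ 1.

H_0 ≅ Z,  H_1 ≅ Z^4.

Take the total order v_0 < v_1 < v_2 < v_3 < v_4 < v_5 < v_6 < v_7 < v_8 on the vertex set. Then K (dimension 1) consists of the simplices:

  0-simplices (9): [v_0], [v_1], [v_2], [v_3], [v_4], [v_5], [v_6], [v_7], [v_8]
  1-simplices (12): [v_0,v_4], [v_0,v_8], [v_1,v_3], [v_1,v_4], [v_2,v_4], [v_2,v_6], [v_3,v_4], [v_4,v_5], [v_4,v_6], [v_4,v_7], [v_4,v_8], [v_5,v_7]

so the chain groups are C_0 ≅ Z^9, C_1 ≅ Z^12.

Boundary ∂_1: C_1 → C_0 sends each edge [p,q] (with p < q) to q − p.
As a 9×12 matrix over Z this has rank 8, with invariant factors (1,1,1,1,1,1,1,1).

Now H_k = ker ∂_k / im ∂_{k+1}, so:

  H_0: rank C_0 − rank ∂_1 = 9 − 8 = 1, and the invariant factors of ∂_1 are all 1, so H_0 ≅ Z.
  H_1: rank ker ∂_1 − rank ∂_2 = (12 − 8) − 0 = 4, and there is no ∂_2, so H_1 ≅ Z^4.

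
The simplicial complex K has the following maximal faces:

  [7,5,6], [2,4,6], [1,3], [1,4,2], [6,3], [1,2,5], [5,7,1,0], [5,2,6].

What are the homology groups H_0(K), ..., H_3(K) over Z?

H_0 ≅ Z,  H_1 ≅ Z,  H_2 = 0,  H_3 = 0.

We work with the vertex ordering 0 < 1 < 2 < 3 < 4 < 5 < 6 < 7. The simplices of K, each written with vertices in increasing order, are:

  0-simplices (8): [0], [1], [2], [3], [4], [5], [6], [7]
  1-simplices (16): [0,1], [0,5], [0,7], [1,2], [1,3], [1,4], [1,5], [1,7], [2,4], [2,5], [2,6], [3,6], [4,6], [5,6], [5,7], [6,7]
  2-simplices (9): [0,1,5], [0,1,7], [0,5,7], [1,2,4], [1,2,5], [1,5,7], [2,4,6], [2,5,6], [5,6,7]
  3-simplices (1): [0,1,5,7]

so the chain groups are C_0 ≅ Z^8, C_1 ≅ Z^16, C_2 ≅ Z^9, C_3 ≅ Z^1.

Boundary ∂_1: C_1 → C_0 is given by ∂[p,q] = [q] − [p]. For instance
  ∂[4,6] = [6] − [4].
The 8×16 boundary matrix has rank 7 and Smith normal form diag(1,1,1,1,1,1,1).

∂_2: C_2 → C_1 acts by ∂[p,q,r] = [q,r] − [p,r] + [p,q]. For instance
  ∂[2,4,6] = [4,6] − [2,6] + [2,4],
  ∂[0,1,7] = [1,7] − [0,7] + [0,1].
The 16×9 boundary matrix has rank 8 and Smith normal form diag(1,1,1,1,1,1,1,1).

The boundary map ∂_3: C_3 → C_2 sends each 3-simplex σ to the alternating sum Σ_i (−1)^i (σ with its i-th vertex removed). For instance
  ∂[0,1,5,7] = [1,5,7] − [0,5,7] + [0,1,7] − [0,1,5].
This gives a 9×1 integer matrix of rank 1; reducing to Smith normal form yields diagonal entries (1).

Now H_k = ker ∂_k / im ∂_{k+1}, so:

  H_0: rank C_0 − rank ∂_1 = 8 − 7 = 1, and the invariant factors of ∂_1 are all 1, so H_0 ≅ Z.
  H_1: rank ker ∂_1 − rank ∂_2 = (16 − 7) − 8 = 1, and the invariant factors of ∂_2 are all 1, so H_1 ≅ Z.
  H_2: rank ker ∂_2 − rank ∂_3 = (9 − 8) − 1 = 0, and the invariant factors of ∂_3 are all 1, so H_2 ≅ 0.
  H_3: rank ker ∂_3 − rank ∂_4 = (1 − 1) − 0 = 0, and there is no ∂_4, so H_3 ≅ 0.

As a check, the Euler characteristic is 8 − 16 + 9 − 1 = 0, which agrees with 1 − 1 + 0 − 0 = 0.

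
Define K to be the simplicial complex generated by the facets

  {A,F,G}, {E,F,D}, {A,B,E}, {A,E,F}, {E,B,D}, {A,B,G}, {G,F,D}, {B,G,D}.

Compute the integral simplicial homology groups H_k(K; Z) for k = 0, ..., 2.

Take the total order A < B < D < E < F < G on the vertex set. Then K (dimension 2) consists of the simplices:

  0-simplices (6): A, B, D, E, F, G
  1-simplices (12): AB, AE, AF, AG, BD, BE, BG, DE, DF, DG, EF, FG
  2-simplices (8): ABE, ABG, AEF, AFG, BDE, BDG, DEF, DFG

Hence C_0 ≅ Z^6, C_1 ≅ Z^12, C_2 ≅ Z^8.

∂_1: C_1 → C_0 maps an edge to its endpoints' difference, ∂[p,q] = q − p. For instance
  ∂DF = F − D.
The resulting 6×12 matrix has rank 5, and its Smith normal form has invariant factors (1,1,1,1,1).

The boundary map ∂_2: C_2 → C_1 maps a triangle to the signed sum of its edges. For instance
  ∂ABE = BE − AE + AB,
  ∂BDE = DE − BE + BD.
The resulting 12×8 matrix has rank 7, and its Smith normal form has invariant factors (1,1,1,1,1,1,1).

From H_k ≅ ker(∂_k) / im(∂_{k+1}) we obtain:

  H_0: rank C_0 − rank ∂_1 = 6 − 5 = 1, and the invariant factors of ∂_1 are all 1, so H_0 = Z.
  H_1: rank ker ∂_1 − rank ∂_2 = (12 − 5) − 7 = 0, and the invariant factors of ∂_2 are all 1, so H_1 = 0.
  H_2: rank ker ∂_2 − rank ∂_3 = (8 − 7) − 0 = 1, and there is no ∂_3, so H_2 = Z.

H_0 = Z,  H_1 = 0,  H_2 = Z.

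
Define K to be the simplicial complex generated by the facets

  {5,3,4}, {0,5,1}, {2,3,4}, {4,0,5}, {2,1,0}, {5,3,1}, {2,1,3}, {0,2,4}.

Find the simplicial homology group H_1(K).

H_1 ≅ 0.

K has 6 vertices, 12 edges, 8 triangles.
rank ∂_1 = 5, rank ∂_2 = 7 ⇒ b_1 = 12 − 5 − 7 = 0; all invariant factors of ∂_2 are 1 so no torsion. So H_1 ≅ 0.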